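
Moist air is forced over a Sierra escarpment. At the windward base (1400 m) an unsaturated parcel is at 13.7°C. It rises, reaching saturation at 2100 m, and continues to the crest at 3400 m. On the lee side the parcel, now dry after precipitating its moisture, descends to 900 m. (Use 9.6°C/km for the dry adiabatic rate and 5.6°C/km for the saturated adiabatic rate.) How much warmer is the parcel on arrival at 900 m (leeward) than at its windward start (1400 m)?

From 1400 m to 2100 m (dry): cools by 9.6 × 0.7 = 6.72°C, giving 6.98°C.
From 2100 m to 3400 m (saturated): cools by 5.6 × 1.3 = 7.28°C, giving -0.3°C.
From 3400 m to 900 m (dry descent): warms by 9.6 × 2.5 = 24°C, giving 23.7°C.
Net change vs windward start: 23.7 − 13.7 = +10°C

+10°C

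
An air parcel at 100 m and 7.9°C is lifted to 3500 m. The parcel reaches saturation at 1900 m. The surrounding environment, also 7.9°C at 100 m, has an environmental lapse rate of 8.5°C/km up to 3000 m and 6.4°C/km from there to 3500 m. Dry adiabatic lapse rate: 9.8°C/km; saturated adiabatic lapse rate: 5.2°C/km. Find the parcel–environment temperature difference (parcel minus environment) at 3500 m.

+1.89°C (parcel warmer than environment)

Parcel:
  Dry to 1900 m: -9.8 × 1.8 km = -17.64°C, so T = -9.74°C.
  Saturated to 3500 m: -5.2 × 1.6 km = -8.32°C, so T = -18.06°C.
Environment:
  Environment, lower layer to 3000 m: -8.5 × 2.9 km = -24.65°C, so T = -16.75°C.
  Environment, upper layer to 3500 m: -6.4 × 0.5 km = -3.2°C, so T = -19.95°C.
T_parcel − T_env = -18.06 − (-19.95) = +1.89°C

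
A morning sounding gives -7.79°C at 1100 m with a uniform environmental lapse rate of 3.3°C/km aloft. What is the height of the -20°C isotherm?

4800 m

Height above start = (-7.79 − (-20)) / 3.3 = 3.7 km
Altitude = 1100 m + 3700 m = 4800 m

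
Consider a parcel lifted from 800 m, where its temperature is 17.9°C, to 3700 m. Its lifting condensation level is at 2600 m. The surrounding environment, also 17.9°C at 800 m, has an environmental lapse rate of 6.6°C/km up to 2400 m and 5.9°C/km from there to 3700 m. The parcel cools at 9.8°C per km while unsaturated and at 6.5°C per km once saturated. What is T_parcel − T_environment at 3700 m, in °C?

-6.56°C (parcel cooler than environment)

Parcel:
  Dry to 2600 m: -9.8 × 1.8 km = -17.64°C, so T = 0.26°C.
  Saturated to 3700 m: -6.5 × 1.1 km = -7.15°C, so T = -6.89°C.
Environment:
  Environment, lower layer to 2400 m: -6.6 × 1.6 km = -10.56°C, so T = 7.34°C.
  Environment, upper layer to 3700 m: -5.9 × 1.3 km = -7.67°C, so T = -0.33°C.
T_parcel − T_env = -6.89 − (-0.33) = -6.56°C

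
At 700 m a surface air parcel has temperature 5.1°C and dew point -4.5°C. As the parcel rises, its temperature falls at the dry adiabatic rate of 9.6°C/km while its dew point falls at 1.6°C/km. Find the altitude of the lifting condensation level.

1900 m

T and T_d converge at 9.6 − 1.6 = 8°C per km
Height above start = (5.1 − (-4.5)) / 8 = 1.2 km
LCL altitude = 700 m + 1200 m = 1900 m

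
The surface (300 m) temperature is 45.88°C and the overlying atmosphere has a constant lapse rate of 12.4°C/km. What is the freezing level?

4000 m

Height above start = (45.88 − 0) / 12.4 = 3.7 km
Altitude = 300 m + 3700 m = 4000 m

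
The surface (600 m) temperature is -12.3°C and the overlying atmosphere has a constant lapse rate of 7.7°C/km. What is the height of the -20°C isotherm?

1600 m

Height above start = (-12.3 − (-20)) / 7.7 = 1 km
Altitude = 600 m + 1000 m = 1600 m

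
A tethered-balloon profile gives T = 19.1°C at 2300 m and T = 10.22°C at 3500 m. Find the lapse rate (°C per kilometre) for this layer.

7.4°C/km

Γ = −ΔT/Δz = (19.1 − 10.22) / (3500 − 2300) m
  = 8.88°C / 1.2 km = 7.4°C/km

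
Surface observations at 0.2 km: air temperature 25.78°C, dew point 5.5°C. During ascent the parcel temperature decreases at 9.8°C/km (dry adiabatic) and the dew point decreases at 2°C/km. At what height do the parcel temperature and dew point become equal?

2.8 km

T and T_d converge at 9.8 − 2 = 7.8°C per km
Height above start = (25.78 − 5.5) / 7.8 = 2.6 km
LCL altitude = 200 m + 2600 m = 2800 m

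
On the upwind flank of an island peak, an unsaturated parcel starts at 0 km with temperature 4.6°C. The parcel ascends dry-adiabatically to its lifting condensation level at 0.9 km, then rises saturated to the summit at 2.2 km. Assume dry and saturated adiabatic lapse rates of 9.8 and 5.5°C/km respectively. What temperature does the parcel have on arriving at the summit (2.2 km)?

From 0 m to 900 m (dry): cools by 9.8 × 0.9 = 8.82°C, giving -4.22°C.
From 900 m to 2200 m (saturated): cools by 5.5 × 1.3 = 7.15°C, giving -11.37°C.

-11.37°C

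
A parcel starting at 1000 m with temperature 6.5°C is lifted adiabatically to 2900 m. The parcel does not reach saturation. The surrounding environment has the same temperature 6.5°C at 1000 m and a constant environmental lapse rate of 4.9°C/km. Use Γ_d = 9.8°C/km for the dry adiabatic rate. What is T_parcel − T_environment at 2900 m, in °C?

-9.31°C (parcel cooler than environment)

Parcel:
  From 1000 m to 2900 m (dry): cools by 9.8 × 1.9 = 18.62°C, giving -12.12°C.
Environment:
  From 1000 m to 2900 m (environment): cools by 4.9 × 1.9 = 9.31°C, giving -2.81°C.
T_parcel − T_env = -12.12 − (-2.81) = -9.31°C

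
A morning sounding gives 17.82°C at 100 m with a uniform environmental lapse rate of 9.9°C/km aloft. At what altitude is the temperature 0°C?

1900 m

Height above start = (17.82 − 0) / 9.9 = 1.8 km
Altitude = 100 m + 1800 m = 1900 m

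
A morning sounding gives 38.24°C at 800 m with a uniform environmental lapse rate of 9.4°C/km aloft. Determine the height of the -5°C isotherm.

Height above start = (38.24 − (-5)) / 9.4 = 4.6 km
Altitude = 800 m + 4600 m = 5400 m

5400 m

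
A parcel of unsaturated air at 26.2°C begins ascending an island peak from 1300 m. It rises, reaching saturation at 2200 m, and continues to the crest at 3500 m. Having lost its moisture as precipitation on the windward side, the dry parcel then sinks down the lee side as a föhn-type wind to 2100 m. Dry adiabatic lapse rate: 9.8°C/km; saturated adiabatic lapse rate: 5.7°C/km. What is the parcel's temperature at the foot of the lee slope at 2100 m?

23.69°C

Dry to 2200 m: -9.8 × 0.9 km = -8.82°C, so T = 17.38°C.
Saturated to 3500 m: -5.7 × 1.3 km = -7.41°C, so T = 9.97°C.
Dry descent to 2100 m: +9.8 × 1.4 km = +13.72°C, so T = 23.69°C.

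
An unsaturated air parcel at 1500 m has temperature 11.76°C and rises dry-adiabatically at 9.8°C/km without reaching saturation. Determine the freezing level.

2700 m

Height above start = (11.76 − 0) / 9.8 = 1.2 km
Altitude = 1500 m + 1200 m = 2700 m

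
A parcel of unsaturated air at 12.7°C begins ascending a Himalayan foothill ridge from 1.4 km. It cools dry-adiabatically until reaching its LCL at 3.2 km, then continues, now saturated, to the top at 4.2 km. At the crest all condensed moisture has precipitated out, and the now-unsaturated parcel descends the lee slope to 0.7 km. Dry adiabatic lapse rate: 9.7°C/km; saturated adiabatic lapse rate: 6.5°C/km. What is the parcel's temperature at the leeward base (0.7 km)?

From 1400 m to 3200 m (dry): cools by 9.7 × 1.8 = 17.46°C, giving -4.76°C.
From 3200 m to 4200 m (saturated): cools by 6.5 × 1 = 6.5°C, giving -11.26°C.
From 4200 m to 700 m (dry descent): warms by 9.7 × 3.5 = 33.95°C, giving 22.69°C.

22.69°C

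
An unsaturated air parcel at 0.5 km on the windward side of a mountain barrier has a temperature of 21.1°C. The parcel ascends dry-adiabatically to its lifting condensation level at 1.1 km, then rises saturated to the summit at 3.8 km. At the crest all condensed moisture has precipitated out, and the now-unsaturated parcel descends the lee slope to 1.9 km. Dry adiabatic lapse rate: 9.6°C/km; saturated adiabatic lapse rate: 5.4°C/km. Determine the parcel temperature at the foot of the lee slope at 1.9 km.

From 500 m to 1100 m (dry): cools by 9.6 × 0.6 = 5.76°C, giving 15.34°C.
From 1100 m to 3800 m (saturated): cools by 5.4 × 2.7 = 14.58°C, giving 0.76°C.
From 3800 m to 1900 m (dry descent): warms by 9.6 × 1.9 = 18.24°C, giving 19°C.

19°C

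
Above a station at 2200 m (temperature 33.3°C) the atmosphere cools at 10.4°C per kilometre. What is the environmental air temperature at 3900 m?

Environmental to 3900 m: -10.4 × 1.7 km = -17.68°C, so T = 15.62°C.

15.62°C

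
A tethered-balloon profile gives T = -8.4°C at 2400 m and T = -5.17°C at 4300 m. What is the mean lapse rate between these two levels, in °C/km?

-1.7°C/km

Γ = −ΔT/Δz = (-8.4 − (-5.17)) / (4300 − 2400) m
  = -3.23°C / 1.9 km = -1.7°C/km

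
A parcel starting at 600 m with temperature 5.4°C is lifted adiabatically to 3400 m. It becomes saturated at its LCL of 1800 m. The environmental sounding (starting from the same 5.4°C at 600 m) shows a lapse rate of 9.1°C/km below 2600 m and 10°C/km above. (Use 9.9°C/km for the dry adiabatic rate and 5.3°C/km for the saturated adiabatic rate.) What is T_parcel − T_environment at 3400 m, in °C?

Parcel:
  Dry to 1800 m: -9.9 × 1.2 km = -11.88°C, so T = -6.48°C.
  Saturated to 3400 m: -5.3 × 1.6 km = -8.48°C, so T = -14.96°C.
Environment:
  Environment, lower layer to 2600 m: -9.1 × 2 km = -18.2°C, so T = -12.8°C.
  Environment, upper layer to 3400 m: -10 × 0.8 km = -8°C, so T = -20.8°C.
T_parcel − T_env = -14.96 − (-20.8) = +5.84°C

+5.84°C (parcel warmer than environment)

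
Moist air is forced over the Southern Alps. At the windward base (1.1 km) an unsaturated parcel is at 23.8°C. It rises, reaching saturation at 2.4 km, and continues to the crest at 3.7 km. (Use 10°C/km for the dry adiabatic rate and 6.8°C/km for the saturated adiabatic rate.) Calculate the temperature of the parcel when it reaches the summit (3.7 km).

Dry to 2400 m: -10 × 1.3 km = -13°C, so T = 10.8°C.
Saturated to 3700 m: -6.8 × 1.3 km = -8.84°C, so T = 1.96°C.

1.96°C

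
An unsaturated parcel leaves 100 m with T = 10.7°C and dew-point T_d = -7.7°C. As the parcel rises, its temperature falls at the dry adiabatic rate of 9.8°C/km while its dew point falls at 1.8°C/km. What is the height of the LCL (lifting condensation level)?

2400 m

T and T_d converge at 9.8 − 1.8 = 8°C per km
Height above start = (10.7 − (-7.7)) / 8 = 2.3 km
LCL altitude = 100 m + 2300 m = 2400 m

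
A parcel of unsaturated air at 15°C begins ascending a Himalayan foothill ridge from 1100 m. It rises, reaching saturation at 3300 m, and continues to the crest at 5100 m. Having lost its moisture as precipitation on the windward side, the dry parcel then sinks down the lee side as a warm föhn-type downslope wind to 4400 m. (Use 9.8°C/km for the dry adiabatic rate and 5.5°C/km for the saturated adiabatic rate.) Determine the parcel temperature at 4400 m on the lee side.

From 1100 m to 3300 m (dry): cools by 9.8 × 2.2 = 21.56°C, giving -6.56°C.
From 3300 m to 5100 m (saturated): cools by 5.5 × 1.8 = 9.9°C, giving -16.46°C.
From 5100 m to 4400 m (dry descent): warms by 9.8 × 0.7 = 6.86°C, giving -9.6°C.

-9.6°C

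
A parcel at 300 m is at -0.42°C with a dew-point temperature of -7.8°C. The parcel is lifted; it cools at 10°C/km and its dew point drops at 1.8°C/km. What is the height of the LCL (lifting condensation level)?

1200 m

T and T_d converge at 10 − 1.8 = 8.2°C per km
Height above start = (-0.42 − (-7.8)) / 8.2 = 0.9 km
LCL altitude = 300 m + 900 m = 1200 m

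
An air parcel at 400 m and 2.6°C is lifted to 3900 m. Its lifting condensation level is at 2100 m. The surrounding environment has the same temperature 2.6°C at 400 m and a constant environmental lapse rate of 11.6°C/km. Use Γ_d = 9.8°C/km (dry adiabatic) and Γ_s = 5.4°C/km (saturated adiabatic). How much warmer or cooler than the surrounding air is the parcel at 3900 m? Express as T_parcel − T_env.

+14.22°C (parcel warmer than environment)

Parcel:
  Dry to 2100 m: -9.8 × 1.7 km = -16.66°C, so T = -14.06°C.
  Saturated to 3900 m: -5.4 × 1.8 km = -9.72°C, so T = -23.78°C.
Environment:
  Environment to 3900 m: -11.6 × 3.5 km = -40.6°C, so T = -38°C.
T_parcel − T_env = -23.78 − (-38) = +14.22°C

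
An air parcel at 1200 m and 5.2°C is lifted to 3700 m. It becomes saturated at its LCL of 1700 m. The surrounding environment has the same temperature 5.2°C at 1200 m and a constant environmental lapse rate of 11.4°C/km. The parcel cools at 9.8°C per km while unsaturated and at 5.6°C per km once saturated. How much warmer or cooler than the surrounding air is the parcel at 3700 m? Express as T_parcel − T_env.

+12.4°C (parcel warmer than environment)

Parcel:
  1200–1700 m, dry: Δz = 0.5 km ⇒ ΔT = -4.9°C; T = 0.3°C
  1700–3700 m, saturated: Δz = 2 km ⇒ ΔT = -11.2°C; T = -10.9°C
Environment:
  1200–3700 m, environment: Δz = 2.5 km ⇒ ΔT = -28.5°C; T = -23.3°C
T_parcel − T_env = -10.9 − (-23.3) = +12.4°C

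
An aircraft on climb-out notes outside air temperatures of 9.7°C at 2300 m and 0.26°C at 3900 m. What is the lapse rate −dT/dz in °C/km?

Γ = −ΔT/Δz = (9.7 − 0.26) / (3900 − 2300) m
  = 9.44°C / 1.6 km = 5.9°C/km

5.9°C/km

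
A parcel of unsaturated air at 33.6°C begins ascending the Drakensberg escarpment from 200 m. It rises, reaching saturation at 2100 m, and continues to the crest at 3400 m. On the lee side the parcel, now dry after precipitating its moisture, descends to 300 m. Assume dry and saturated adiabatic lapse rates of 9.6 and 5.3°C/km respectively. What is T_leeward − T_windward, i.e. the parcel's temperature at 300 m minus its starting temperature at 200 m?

200–2100 m, dry: Δz = 1.9 km ⇒ ΔT = -18.24°C; T = 15.36°C
2100–3400 m, saturated: Δz = 1.3 km ⇒ ΔT = -6.89°C; T = 8.47°C
3400–300 m, dry descent: Δz = 3.1 km ⇒ ΔT = +29.76°C; T = 38.23°C
Net change vs windward start: 38.23 − 33.6 = +4.63°C

+4.63°C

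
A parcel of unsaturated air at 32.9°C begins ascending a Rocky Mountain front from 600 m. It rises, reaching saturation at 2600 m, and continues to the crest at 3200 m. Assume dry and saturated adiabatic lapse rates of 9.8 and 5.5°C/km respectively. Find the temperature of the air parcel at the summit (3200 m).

10°C

From 600 m to 2600 m (dry): cools by 9.8 × 2 = 19.6°C, giving 13.3°C.
From 2600 m to 3200 m (saturated): cools by 5.5 × 0.6 = 3.3°C, giving 10°C.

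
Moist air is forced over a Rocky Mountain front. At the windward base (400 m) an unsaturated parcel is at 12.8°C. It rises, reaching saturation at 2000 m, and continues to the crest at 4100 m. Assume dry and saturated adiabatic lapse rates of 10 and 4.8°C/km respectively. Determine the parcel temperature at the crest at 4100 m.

400–2000 m, dry: Δz = 1.6 km ⇒ ΔT = -16°C; T = -3.2°C
2000–4100 m, saturated: Δz = 2.1 km ⇒ ΔT = -10.08°C; T = -13.28°C

-13.28°C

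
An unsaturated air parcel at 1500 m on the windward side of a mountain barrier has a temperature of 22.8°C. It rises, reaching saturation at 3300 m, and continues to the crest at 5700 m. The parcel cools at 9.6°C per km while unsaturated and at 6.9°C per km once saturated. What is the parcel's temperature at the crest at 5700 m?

From 1500 m to 3300 m (dry): cools by 9.6 × 1.8 = 17.28°C, giving 5.52°C.
From 3300 m to 5700 m (saturated): cools by 6.9 × 2.4 = 16.56°C, giving -11.04°C.

-11.04°C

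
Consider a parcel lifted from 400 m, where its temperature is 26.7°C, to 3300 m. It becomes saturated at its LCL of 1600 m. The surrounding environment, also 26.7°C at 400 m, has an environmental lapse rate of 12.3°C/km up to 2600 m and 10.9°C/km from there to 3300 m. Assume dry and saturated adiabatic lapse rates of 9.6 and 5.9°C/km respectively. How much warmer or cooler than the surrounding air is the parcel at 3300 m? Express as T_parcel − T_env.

+13.14°C (parcel warmer than environment)

Parcel:
  Dry to 1600 m: -9.6 × 1.2 km = -11.52°C, so T = 15.18°C.
  Saturated to 3300 m: -5.9 × 1.7 km = -10.03°C, so T = 5.15°C.
Environment:
  Environment, lower layer to 2600 m: -12.3 × 2.2 km = -27.06°C, so T = -0.36°C.
  Environment, upper layer to 3300 m: -10.9 × 0.7 km = -7.63°C, so T = -7.99°C.
T_parcel − T_env = 5.15 − (-7.99) = +13.14°C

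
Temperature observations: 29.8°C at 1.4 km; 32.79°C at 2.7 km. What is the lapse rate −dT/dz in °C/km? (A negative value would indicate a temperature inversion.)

Γ = −ΔT/Δz = (29.8 − 32.79) / (2700 − 1400) m
  = -2.99°C / 1.3 km = -2.3°C/km

-2.3°C/km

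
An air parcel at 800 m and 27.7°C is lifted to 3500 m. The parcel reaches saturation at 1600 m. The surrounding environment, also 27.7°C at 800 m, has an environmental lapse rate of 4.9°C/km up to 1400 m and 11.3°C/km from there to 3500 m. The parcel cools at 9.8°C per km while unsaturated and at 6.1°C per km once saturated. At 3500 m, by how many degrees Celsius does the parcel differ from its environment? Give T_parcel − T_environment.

Parcel:
  From 800 m to 1600 m (dry): cools by 9.8 × 0.8 = 7.84°C, giving 19.86°C.
  From 1600 m to 3500 m (saturated): cools by 6.1 × 1.9 = 11.59°C, giving 8.27°C.
Environment:
  From 800 m to 1400 m (environment, lower layer): cools by 4.9 × 0.6 = 2.94°C, giving 24.76°C.
  From 1400 m to 3500 m (environment, upper layer): cools by 11.3 × 2.1 = 23.73°C, giving 1.03°C.
T_parcel − T_env = 8.27 − 1.03 = +7.24°C

+7.24°C (parcel warmer than environment)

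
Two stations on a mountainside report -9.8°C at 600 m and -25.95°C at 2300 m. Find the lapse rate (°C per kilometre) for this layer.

Γ = −ΔT/Δz = (-9.8 − (-25.95)) / (2300 − 600) m
  = 16.15°C / 1.7 km = 9.5°C/km

9.5°C/km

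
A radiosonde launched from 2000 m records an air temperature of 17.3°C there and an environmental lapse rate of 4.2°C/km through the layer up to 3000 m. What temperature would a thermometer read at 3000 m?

2000 → 3000 m (environmental, 4.2°C/km): ΔT = -4.2 × 1 = -4.2°C → T = 13.1°C

13.1°C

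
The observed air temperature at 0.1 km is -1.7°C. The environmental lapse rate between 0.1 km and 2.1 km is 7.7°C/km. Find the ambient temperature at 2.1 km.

-17.1°C

From 100 m to 2100 m (environmental): cools by 7.7 × 2 = 15.4°C, giving -17.1°C.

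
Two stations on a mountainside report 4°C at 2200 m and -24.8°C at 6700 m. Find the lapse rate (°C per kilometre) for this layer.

Γ = −ΔT/Δz = (4 − (-24.8)) / (6700 − 2200) m
  = 28.8°C / 4.5 km = 6.4°C/km

6.4°C/km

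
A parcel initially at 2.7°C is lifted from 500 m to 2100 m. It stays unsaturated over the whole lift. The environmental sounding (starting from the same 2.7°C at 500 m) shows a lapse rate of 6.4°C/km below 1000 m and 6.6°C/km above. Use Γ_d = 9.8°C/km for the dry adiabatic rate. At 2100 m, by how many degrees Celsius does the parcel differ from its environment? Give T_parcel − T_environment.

Parcel:
  500 → 2100 m (dry, 9.8°C/km): ΔT = -9.8 × 1.6 = -15.68°C → T = -12.98°C
Environment:
  500 → 1000 m (environment, lower layer, 6.4°C/km): ΔT = -6.4 × 0.5 = -3.2°C → T = -0.5°C
  1000 → 2100 m (environment, upper layer, 6.6°C/km): ΔT = -6.6 × 1.1 = -7.26°C → T = -7.76°C
T_parcel − T_env = -12.98 − (-7.76) = -5.22°C

-5.22°C (parcel cooler than environment)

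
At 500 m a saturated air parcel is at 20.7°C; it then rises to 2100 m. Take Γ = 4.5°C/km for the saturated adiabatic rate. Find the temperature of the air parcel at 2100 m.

13.5°C

Saturated adiabatic to 2100 m: -4.5 × 1.6 km = -7.2°C, so T = 13.5°C.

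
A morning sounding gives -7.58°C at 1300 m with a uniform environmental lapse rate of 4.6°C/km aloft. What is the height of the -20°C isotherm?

4000 m

Height above start = (-7.58 − (-20)) / 4.6 = 2.7 km
Altitude = 1300 m + 2700 m = 4000 m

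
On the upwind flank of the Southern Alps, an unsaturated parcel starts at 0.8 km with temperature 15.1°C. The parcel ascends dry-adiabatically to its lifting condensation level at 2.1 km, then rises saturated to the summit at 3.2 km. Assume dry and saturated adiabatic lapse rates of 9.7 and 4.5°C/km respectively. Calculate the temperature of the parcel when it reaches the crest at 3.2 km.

-2.46°C

800 → 2100 m (dry, 9.7°C/km): ΔT = -9.7 × 1.3 = -12.61°C → T = 2.49°C
2100 → 3200 m (saturated, 4.5°C/km): ΔT = -4.5 × 1.1 = -4.95°C → T = -2.46°C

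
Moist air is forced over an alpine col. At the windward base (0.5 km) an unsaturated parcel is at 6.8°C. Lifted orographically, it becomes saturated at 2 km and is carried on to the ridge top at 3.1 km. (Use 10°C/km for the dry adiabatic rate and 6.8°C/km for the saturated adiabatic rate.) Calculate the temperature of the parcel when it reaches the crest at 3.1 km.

-15.68°C

Dry to 2000 m: -10 × 1.5 km = -15°C, so T = -8.2°C.
Saturated to 3100 m: -6.8 × 1.1 km = -7.48°C, so T = -15.68°C.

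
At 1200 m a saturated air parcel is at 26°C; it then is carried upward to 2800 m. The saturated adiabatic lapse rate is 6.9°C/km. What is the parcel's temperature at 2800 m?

From 1200 m to 2800 m (saturated adiabatic): cools by 6.9 × 1.6 = 11.04°C, giving 14.96°C.

14.96°C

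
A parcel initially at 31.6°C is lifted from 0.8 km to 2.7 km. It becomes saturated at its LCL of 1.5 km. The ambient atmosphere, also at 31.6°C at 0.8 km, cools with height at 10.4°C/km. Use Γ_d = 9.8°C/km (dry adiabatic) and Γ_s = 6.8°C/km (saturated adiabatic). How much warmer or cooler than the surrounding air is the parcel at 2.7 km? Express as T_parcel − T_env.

Parcel:
  Dry to 1500 m: -9.8 × 0.7 km = -6.86°C, so T = 24.74°C.
  Saturated to 2700 m: -6.8 × 1.2 km = -8.16°C, so T = 16.58°C.
Environment:
  Environment to 2700 m: -10.4 × 1.9 km = -19.76°C, so T = 11.84°C.
T_parcel − T_env = 16.58 − 11.84 = +4.74°C

+4.74°C (parcel warmer than environment)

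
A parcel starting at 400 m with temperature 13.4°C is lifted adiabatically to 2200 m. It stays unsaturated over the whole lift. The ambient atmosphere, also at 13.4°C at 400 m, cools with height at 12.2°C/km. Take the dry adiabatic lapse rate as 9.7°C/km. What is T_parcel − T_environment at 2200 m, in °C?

Parcel:
  400 → 2200 m (dry, 9.7°C/km): ΔT = -9.7 × 1.8 = -17.46°C → T = -4.06°C
Environment:
  400 → 2200 m (environment, 12.2°C/km): ΔT = -12.2 × 1.8 = -21.96°C → T = -8.56°C
T_parcel − T_env = -4.06 − (-8.56) = +4.5°C

+4.5°C (parcel warmer than environment)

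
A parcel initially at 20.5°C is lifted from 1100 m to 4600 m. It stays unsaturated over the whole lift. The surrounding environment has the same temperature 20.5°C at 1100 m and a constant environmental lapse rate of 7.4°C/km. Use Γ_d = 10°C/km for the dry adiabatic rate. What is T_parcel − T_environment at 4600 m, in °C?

-9.1°C (parcel cooler than environment)

Parcel:
  From 1100 m to 4600 m (dry): cools by 10 × 3.5 = 35°C, giving -14.5°C.
Environment:
  From 1100 m to 4600 m (environment): cools by 7.4 × 3.5 = 25.9°C, giving -5.4°C.
T_parcel − T_env = -14.5 − (-5.4) = -9.1°C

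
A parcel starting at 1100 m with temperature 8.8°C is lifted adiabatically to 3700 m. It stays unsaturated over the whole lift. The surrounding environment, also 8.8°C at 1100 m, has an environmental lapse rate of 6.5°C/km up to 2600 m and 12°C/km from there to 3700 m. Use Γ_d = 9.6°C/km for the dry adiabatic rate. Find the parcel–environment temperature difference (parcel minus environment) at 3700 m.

-2.01°C (parcel cooler than environment)

Parcel:
  Dry to 3700 m: -9.6 × 2.6 km = -24.96°C, so T = -16.16°C.
Environment:
  Environment, lower layer to 2600 m: -6.5 × 1.5 km = -9.75°C, so T = -0.95°C.
  Environment, upper layer to 3700 m: -12 × 1.1 km = -13.2°C, so T = -14.15°C.
T_parcel − T_env = -16.16 − (-14.15) = -2.01°C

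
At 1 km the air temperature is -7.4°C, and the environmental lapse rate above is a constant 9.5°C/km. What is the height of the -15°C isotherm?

1.8 km

Height above start = (-7.4 − (-15)) / 9.5 = 0.8 km
Altitude = 1000 m + 800 m = 1800 m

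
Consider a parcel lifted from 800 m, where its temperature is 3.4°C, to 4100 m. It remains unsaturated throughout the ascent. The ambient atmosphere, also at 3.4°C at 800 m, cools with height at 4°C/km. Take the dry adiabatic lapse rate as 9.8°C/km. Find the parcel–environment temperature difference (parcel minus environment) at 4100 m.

Parcel:
  800–4100 m, dry: Δz = 3.3 km ⇒ ΔT = -32.34°C; T = -28.94°C
Environment:
  800–4100 m, environment: Δz = 3.3 km ⇒ ΔT = -13.2°C; T = -9.8°C
T_parcel − T_env = -28.94 − (-9.8) = -19.14°C

-19.14°C (parcel cooler than environment)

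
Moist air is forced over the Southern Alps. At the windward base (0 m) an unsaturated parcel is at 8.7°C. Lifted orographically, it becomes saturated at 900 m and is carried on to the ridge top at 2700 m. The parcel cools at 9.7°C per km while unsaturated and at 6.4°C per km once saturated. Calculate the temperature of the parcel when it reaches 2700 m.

-11.55°C

0 → 900 m (dry, 9.7°C/km): ΔT = -9.7 × 0.9 = -8.73°C → T = -0.03°C
900 → 2700 m (saturated, 6.4°C/km): ΔT = -6.4 × 1.8 = -11.52°C → T = -11.55°C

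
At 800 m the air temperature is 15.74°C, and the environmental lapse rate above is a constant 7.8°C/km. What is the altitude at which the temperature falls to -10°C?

Height above start = (15.74 − (-10)) / 7.8 = 3.3 km
Altitude = 800 m + 3300 m = 4100 m

4100 m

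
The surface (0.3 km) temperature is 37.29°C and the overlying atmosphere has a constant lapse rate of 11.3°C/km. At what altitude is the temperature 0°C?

Height above start = (37.29 − 0) / 11.3 = 3.3 km
Altitude = 300 m + 3300 m = 3600 m

3.6 km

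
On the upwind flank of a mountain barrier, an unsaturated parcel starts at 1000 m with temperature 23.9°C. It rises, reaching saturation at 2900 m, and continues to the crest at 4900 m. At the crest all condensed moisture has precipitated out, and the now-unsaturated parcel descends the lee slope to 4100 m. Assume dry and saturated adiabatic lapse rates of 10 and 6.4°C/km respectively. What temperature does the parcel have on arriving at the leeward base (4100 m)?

0.1°C

1000 → 2900 m (dry, 10°C/km): ΔT = -10 × 1.9 = -19°C → T = 4.9°C
2900 → 4900 m (saturated, 6.4°C/km): ΔT = -6.4 × 2 = -12.8°C → T = -7.9°C
4900 → 4100 m (dry descent, 10°C/km): ΔT = +10 × 0.8 = +8°C → T = 0.1°C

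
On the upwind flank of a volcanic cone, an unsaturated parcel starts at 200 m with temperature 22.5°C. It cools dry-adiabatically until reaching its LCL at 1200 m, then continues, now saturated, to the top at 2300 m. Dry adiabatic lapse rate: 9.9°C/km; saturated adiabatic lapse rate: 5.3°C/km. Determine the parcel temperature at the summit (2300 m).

Dry to 1200 m: -9.9 × 1 km = -9.9°C, so T = 12.6°C.
Saturated to 2300 m: -5.3 × 1.1 km = -5.83°C, so T = 6.77°C.

6.77°C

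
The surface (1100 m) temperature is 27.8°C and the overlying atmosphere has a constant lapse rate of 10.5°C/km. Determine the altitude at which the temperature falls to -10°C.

Height above start = (27.8 − (-10)) / 10.5 = 3.6 km
Altitude = 1100 m + 3600 m = 4700 m

4700 m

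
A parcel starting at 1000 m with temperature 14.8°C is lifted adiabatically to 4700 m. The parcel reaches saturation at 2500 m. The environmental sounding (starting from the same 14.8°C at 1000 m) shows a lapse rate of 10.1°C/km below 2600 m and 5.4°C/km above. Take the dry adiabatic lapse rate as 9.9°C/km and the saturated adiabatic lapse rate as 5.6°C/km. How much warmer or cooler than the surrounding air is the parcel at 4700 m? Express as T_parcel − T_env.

Parcel:
  1000 → 2500 m (dry, 9.9°C/km): ΔT = -9.9 × 1.5 = -14.85°C → T = -0.05°C
  2500 → 4700 m (saturated, 5.6°C/km): ΔT = -5.6 × 2.2 = -12.32°C → T = -12.37°C
Environment:
  1000 → 2600 m (environment, lower layer, 10.1°C/km): ΔT = -10.1 × 1.6 = -16.16°C → T = -1.36°C
  2600 → 4700 m (environment, upper layer, 5.4°C/km): ΔT = -5.4 × 2.1 = -11.34°C → T = -12.7°C
T_parcel − T_env = -12.37 − (-12.7) = +0.33°C

+0.33°C (parcel warmer than environment)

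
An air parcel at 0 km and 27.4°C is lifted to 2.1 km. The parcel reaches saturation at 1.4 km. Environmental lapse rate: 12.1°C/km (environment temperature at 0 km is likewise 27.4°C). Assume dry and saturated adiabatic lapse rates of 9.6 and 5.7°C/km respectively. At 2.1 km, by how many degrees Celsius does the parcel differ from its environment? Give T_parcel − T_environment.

+7.98°C (parcel warmer than environment)

Parcel:
  0–1400 m, dry: Δz = 1.4 km ⇒ ΔT = -13.44°C; T = 13.96°C
  1400–2100 m, saturated: Δz = 0.7 km ⇒ ΔT = -3.99°C; T = 9.97°C
Environment:
  0–2100 m, environment: Δz = 2.1 km ⇒ ΔT = -25.41°C; T = 1.99°C
T_parcel − T_env = 9.97 − 1.99 = +7.98°C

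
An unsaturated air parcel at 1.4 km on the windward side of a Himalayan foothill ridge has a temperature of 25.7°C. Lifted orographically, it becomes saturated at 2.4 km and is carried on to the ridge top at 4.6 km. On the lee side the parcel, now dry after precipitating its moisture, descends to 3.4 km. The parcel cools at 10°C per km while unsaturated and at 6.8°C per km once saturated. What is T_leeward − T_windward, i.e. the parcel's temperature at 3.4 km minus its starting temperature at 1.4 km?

1400–2400 m, dry: Δz = 1 km ⇒ ΔT = -10°C; T = 15.7°C
2400–4600 m, saturated: Δz = 2.2 km ⇒ ΔT = -14.96°C; T = 0.74°C
4600–3400 m, dry descent: Δz = 1.2 km ⇒ ΔT = +12°C; T = 12.74°C
Net change vs windward start: 12.74 − 25.7 = -12.96°C

-12.96°C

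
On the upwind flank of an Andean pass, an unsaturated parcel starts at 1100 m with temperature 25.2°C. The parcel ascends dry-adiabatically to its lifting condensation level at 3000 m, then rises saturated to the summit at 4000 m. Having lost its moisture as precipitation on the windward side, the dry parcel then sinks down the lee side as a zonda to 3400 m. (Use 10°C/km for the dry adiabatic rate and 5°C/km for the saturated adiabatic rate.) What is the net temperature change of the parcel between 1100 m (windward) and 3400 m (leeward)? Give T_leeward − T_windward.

-18°C

From 1100 m to 3000 m (dry): cools by 10 × 1.9 = 19°C, giving 6.2°C.
From 3000 m to 4000 m (saturated): cools by 5 × 1 = 5°C, giving 1.2°C.
From 4000 m to 3400 m (dry descent): warms by 10 × 0.6 = 6°C, giving 7.2°C.
Net change vs windward start: 7.2 − 25.2 = -18°C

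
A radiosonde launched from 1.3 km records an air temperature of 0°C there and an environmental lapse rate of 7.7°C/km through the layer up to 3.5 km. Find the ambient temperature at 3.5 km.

1300 → 3500 m (environmental, 7.7°C/km): ΔT = -7.7 × 2.2 = -16.94°C → T = -16.94°C

-16.94°C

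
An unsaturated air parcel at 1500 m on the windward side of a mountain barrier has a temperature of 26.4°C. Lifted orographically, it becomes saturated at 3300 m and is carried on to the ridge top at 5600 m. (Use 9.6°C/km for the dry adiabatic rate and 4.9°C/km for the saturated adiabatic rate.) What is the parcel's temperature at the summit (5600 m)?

-2.15°C

1500–3300 m, dry: Δz = 1.8 km ⇒ ΔT = -17.28°C; T = 9.12°C
3300–5600 m, saturated: Δz = 2.3 km ⇒ ΔT = -11.27°C; T = -2.15°C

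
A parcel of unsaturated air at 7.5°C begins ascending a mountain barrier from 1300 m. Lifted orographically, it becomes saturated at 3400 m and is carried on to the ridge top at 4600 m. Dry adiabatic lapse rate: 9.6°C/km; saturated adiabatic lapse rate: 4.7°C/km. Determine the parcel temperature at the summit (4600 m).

-18.3°C

From 1300 m to 3400 m (dry): cools by 9.6 × 2.1 = 20.16°C, giving -12.66°C.
From 3400 m to 4600 m (saturated): cools by 4.7 × 1.2 = 5.64°C, giving -18.3°C.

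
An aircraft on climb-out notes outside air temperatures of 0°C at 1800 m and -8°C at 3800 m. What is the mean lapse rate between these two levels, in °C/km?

4°C/km

Γ = −ΔT/Δz = (0 − (-8)) / (3800 − 1800) m
  = 8°C / 2 km = 4°C/km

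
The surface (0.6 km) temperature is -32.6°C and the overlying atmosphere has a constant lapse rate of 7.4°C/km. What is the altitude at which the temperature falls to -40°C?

Height above start = (-32.6 − (-40)) / 7.4 = 1 km
Altitude = 600 m + 1000 m = 1600 m

1.6 km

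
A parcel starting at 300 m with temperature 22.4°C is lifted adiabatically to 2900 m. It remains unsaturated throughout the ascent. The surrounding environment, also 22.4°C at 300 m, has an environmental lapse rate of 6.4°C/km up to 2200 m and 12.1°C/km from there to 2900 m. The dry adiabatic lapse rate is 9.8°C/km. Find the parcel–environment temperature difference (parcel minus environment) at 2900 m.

-4.85°C (parcel cooler than environment)

Parcel:
  Dry to 2900 m: -9.8 × 2.6 km = -25.48°C, so T = -3.08°C.
Environment:
  Environment, lower layer to 2200 m: -6.4 × 1.9 km = -12.16°C, so T = 10.24°C.
  Environment, upper layer to 2900 m: -12.1 × 0.7 km = -8.47°C, so T = 1.77°C.
T_parcel − T_env = -3.08 − 1.77 = -4.85°C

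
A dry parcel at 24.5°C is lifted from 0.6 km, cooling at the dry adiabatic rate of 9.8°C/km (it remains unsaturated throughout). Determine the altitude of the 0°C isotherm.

Height above start = (24.5 − 0) / 9.8 = 2.5 km
Altitude = 600 m + 2500 m = 3100 m

3.1 km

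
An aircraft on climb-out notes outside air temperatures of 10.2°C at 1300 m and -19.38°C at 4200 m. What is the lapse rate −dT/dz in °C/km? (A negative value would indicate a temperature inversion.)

Γ = −ΔT/Δz = (10.2 − (-19.38)) / (4200 − 1300) m
  = 29.58°C / 2.9 km = 10.2°C/km

10.2°C/km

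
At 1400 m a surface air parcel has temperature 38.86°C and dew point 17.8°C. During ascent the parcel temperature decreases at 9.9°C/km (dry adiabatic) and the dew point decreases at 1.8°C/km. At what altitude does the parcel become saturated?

T and T_d converge at 9.9 − 1.8 = 8.1°C per km
Height above start = (38.86 − 17.8) / 8.1 = 2.6 km
LCL altitude = 1400 m + 2600 m = 4000 m

4000 m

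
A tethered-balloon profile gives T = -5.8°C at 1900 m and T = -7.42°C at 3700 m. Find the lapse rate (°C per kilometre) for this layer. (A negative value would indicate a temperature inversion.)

Γ = −ΔT/Δz = (-5.8 − (-7.42)) / (3700 − 1900) m
  = 1.62°C / 1.8 km = 0.9°C/km

0.9°C/km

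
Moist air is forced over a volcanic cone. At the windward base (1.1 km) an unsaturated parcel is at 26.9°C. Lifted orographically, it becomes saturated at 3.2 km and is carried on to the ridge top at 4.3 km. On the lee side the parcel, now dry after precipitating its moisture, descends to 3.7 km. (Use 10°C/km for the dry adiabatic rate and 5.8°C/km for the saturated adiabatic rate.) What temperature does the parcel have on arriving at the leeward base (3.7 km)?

5.52°C

From 1100 m to 3200 m (dry): cools by 10 × 2.1 = 21°C, giving 5.9°C.
From 3200 m to 4300 m (saturated): cools by 5.8 × 1.1 = 6.38°C, giving -0.48°C.
From 4300 m to 3700 m (dry descent): warms by 10 × 0.6 = 6°C, giving 5.52°C.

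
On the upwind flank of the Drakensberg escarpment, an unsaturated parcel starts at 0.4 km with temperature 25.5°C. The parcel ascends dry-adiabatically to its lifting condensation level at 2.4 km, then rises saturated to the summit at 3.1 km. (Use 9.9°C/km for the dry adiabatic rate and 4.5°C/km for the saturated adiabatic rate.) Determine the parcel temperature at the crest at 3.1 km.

2.55°C

400 → 2400 m (dry, 9.9°C/km): ΔT = -9.9 × 2 = -19.8°C → T = 5.7°C
2400 → 3100 m (saturated, 4.5°C/km): ΔT = -4.5 × 0.7 = -3.15°C → T = 2.55°C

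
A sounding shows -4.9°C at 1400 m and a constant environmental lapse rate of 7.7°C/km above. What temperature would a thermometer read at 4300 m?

-27.23°C

1400 → 4300 m (environmental, 7.7°C/km): ΔT = -7.7 × 2.9 = -22.33°C → T = -27.23°C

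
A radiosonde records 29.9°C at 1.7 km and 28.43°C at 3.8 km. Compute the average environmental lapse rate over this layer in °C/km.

Γ = −ΔT/Δz = (29.9 − 28.43) / (3800 − 1700) m
  = 1.47°C / 2.1 km = 0.7°C/km

0.7°C/km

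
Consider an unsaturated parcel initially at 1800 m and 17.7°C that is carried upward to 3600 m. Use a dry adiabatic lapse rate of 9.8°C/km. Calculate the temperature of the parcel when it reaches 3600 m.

1800–3600 m, dry adiabatic: Δz = 1.8 km ⇒ ΔT = -17.64°C; T = 0.06°C

0.06°C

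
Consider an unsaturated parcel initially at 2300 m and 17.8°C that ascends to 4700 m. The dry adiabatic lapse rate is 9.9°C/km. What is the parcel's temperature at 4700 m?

-5.96°C

2300–4700 m, dry adiabatic: Δz = 2.4 km ⇒ ΔT = -23.76°C; T = -5.96°C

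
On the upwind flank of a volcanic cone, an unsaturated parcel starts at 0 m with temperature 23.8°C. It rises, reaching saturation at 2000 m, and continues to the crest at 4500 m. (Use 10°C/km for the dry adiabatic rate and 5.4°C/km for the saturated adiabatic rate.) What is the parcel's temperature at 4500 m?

From 0 m to 2000 m (dry): cools by 10 × 2 = 20°C, giving 3.8°C.
From 2000 m to 4500 m (saturated): cools by 5.4 × 2.5 = 13.5°C, giving -9.7°C.

-9.7°C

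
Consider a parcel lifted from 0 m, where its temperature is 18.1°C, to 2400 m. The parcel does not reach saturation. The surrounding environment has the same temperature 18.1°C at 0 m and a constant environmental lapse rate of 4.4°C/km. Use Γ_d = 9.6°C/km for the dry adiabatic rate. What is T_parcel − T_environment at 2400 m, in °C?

-12.48°C (parcel cooler than environment)

Parcel:
  Dry to 2400 m: -9.6 × 2.4 km = -23.04°C, so T = -4.94°C.
Environment:
  Environment to 2400 m: -4.4 × 2.4 km = -10.56°C, so T = 7.54°C.
T_parcel − T_env = -4.94 − 7.54 = -12.48°C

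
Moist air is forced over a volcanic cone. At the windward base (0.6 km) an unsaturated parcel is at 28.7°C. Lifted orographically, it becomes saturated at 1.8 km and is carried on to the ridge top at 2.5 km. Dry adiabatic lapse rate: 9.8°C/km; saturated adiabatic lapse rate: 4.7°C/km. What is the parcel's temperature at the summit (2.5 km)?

13.65°C

From 600 m to 1800 m (dry): cools by 9.8 × 1.2 = 11.76°C, giving 16.94°C.
From 1800 m to 2500 m (saturated): cools by 4.7 × 0.7 = 3.29°C, giving 13.65°C.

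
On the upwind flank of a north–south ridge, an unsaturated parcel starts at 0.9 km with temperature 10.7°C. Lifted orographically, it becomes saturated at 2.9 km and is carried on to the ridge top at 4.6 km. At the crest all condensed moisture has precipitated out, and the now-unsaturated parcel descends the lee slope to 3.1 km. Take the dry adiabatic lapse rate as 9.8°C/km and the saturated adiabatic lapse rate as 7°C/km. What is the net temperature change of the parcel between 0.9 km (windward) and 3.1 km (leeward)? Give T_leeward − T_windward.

900 → 2900 m (dry, 9.8°C/km): ΔT = -9.8 × 2 = -19.6°C → T = -8.9°C
2900 → 4600 m (saturated, 7°C/km): ΔT = -7 × 1.7 = -11.9°C → T = -20.8°C
4600 → 3100 m (dry descent, 9.8°C/km): ΔT = +9.8 × 1.5 = +14.7°C → T = -6.1°C
Net change vs windward start: -6.1 − 10.7 = -16.8°C

-16.8°C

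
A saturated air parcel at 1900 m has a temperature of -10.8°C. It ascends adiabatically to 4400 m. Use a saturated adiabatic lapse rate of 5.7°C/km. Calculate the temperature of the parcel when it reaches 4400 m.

-25.05°C

Saturated adiabatic to 4400 m: -5.7 × 2.5 km = -14.25°C, so T = -25.05°C.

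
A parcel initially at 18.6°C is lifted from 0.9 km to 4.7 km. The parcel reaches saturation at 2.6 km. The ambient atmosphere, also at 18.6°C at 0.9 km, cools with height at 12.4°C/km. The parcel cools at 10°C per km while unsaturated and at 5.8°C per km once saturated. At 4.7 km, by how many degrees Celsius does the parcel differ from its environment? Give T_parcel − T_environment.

+17.94°C (parcel warmer than environment)

Parcel:
  From 900 m to 2600 m (dry): cools by 10 × 1.7 = 17°C, giving 1.6°C.
  From 2600 m to 4700 m (saturated): cools by 5.8 × 2.1 = 12.18°C, giving -10.58°C.
Environment:
  From 900 m to 4700 m (environment): cools by 12.4 × 3.8 = 47.12°C, giving -28.52°C.
T_parcel − T_env = -10.58 − (-28.52) = +17.94°C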